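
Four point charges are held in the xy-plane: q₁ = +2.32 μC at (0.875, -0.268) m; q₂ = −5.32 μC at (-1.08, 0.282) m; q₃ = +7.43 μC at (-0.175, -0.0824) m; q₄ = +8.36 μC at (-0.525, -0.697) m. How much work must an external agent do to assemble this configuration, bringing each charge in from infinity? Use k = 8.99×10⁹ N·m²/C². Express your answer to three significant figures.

0.280 J

The work to assemble the configuration equals its total potential energy, U = Σ kqᵢqⱼ/rᵢⱼ over all pairs.
Pair separations: r₁₂ = 2.03 m, r₁₃ = 1.07 m, r₁₄ = 1.46 m, r₂₃ = 0.976 m, r₂₄ = 1.13 m, r₃₄ = 0.707 m.
Summing all 6 pair terms gives U = 0.280 J.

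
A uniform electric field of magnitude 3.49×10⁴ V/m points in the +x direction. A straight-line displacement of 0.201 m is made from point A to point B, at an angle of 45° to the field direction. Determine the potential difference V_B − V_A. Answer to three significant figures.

-4960 V

Only the component of displacement along E changes the potential: ΔV = −E·d·cosθ.
ΔV = −(3.49×10⁴ V/m)(0.201 m)cos45° = -4960 V.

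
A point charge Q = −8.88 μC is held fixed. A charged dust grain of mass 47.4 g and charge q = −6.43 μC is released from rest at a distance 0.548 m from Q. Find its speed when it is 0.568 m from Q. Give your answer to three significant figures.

Only the electrostatic force acts, so mechanical energy is conserved: ½mv² = U₁ − U₂ = kQq(1/r₁ − 1/r₂).
U₁ − U₂ = (8.99×10⁹ N·m²/C²)(-8.88×10⁻⁶ C)(-6.43×10⁻⁶ C)(1/0.548 − 1/0.568) = 0.0330 J.
v = √(2·0.0330/0.0474) = 1.18 m/s.

1.18 m/s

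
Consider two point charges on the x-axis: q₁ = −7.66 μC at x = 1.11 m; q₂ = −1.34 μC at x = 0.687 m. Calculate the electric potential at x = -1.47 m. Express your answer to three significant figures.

-3.23×10⁴ V

Electric potential is a scalar, so the contributions from each charge add algebraically: V = Σ kqᵢ/rᵢ.
Distances from the field point to each charge: r₁ = 2.58 m, r₂ = 2.16 m.
V = k[(-7.66×10⁻⁶)/(2.58) + (-1.34×10⁻⁶)/(2.16)] = -3.23×10⁴ V.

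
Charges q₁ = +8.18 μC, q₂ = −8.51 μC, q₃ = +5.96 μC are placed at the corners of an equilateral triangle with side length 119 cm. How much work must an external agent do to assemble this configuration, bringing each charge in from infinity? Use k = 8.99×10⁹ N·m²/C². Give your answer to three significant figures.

-0.541 J

The assembly work is the sum of pairwise potential energies, U = Σ_{i<j} kqᵢqⱼ/rᵢⱼ.
All three pair separations equal the side length, 1.19 m.
U = (-0.526) + (0.368) + (-0.383) = -0.541 J.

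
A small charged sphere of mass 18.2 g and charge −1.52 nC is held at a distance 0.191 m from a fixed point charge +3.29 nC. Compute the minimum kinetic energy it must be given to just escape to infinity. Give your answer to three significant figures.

2.35×10⁻⁷ J

To just escape, total mechanical energy must reach zero at infinity: ½mv²_min + U = 0, so ½mv²_min = −U = |kQq|/r.
|U| = |kQq|/r = (8.99×10⁹ N·m²/C²)(3.29×10⁻⁹)(1.52×10⁻⁹)/(0.191) = 2.35×10⁻⁷ J.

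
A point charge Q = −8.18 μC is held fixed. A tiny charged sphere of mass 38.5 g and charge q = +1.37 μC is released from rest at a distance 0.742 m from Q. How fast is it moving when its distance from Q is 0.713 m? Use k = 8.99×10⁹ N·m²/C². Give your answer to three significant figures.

Only the electrostatic force acts, so mechanical energy is conserved: ½mv² = U₁ − U₂ = kQq(1/r₁ − 1/r₂).
U₁ − U₂ = (8.99×10⁹ N·m²/C²)(-8.18×10⁻⁶ C)(1.37×10⁻⁶ C)(1/0.742 − 1/0.713) = 5.52×10⁻³ J.
v = √(2·5.52×10⁻³/0.0385) = 0.536 m/s.

0.536 m/s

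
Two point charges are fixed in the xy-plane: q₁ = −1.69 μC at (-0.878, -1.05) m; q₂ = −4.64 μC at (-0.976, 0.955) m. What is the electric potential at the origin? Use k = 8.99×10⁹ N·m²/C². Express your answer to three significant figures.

The total potential is the scalar sum of each charge's contribution, V = Σ kqᵢ/rᵢ.
Distances from the field point to each charge: r₁ = 1.37 m, r₂ = 1.37 m.
V = k[(-1.69×10⁻⁶)/(1.37) + (-4.64×10⁻⁶)/(1.37)] = -4.16×10⁴ V.

-4.16×10⁴ V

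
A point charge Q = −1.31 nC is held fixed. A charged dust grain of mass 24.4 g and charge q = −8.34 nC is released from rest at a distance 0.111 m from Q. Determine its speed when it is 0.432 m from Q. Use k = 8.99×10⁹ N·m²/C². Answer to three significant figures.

7.34×10⁻³ m/s

Only the electrostatic force acts, so mechanical energy is conserved: ½mv² = U₁ − U₂ = kQq(1/r₁ − 1/r₂).
U₁ − U₂ = (8.99×10⁹ N·m²/C²)(-1.31×10⁻⁹ C)(-8.34×10⁻⁹ C)(1/0.111 − 1/0.432) = 6.57×10⁻⁷ J.
v = √(2·6.57×10⁻⁷/0.0244) = 7.34×10⁻³ m/s.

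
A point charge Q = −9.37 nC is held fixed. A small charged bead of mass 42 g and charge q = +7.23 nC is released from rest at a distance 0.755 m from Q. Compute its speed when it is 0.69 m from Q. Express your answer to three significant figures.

Only the electrostatic force acts, so mechanical energy is conserved: ½mv² = U₁ − U₂ = kQq(1/r₁ − 1/r₂).
U₁ − U₂ = (8.99×10⁹ N·m²/C²)(-9.37×10⁻⁹ C)(7.23×10⁻⁹ C)(1/0.755 − 1/0.690) = 7.60×10⁻⁸ J.
v = √(2·7.60×10⁻⁸/0.0420) = 1.90×10⁻³ m/s.

1.90×10⁻³ m/s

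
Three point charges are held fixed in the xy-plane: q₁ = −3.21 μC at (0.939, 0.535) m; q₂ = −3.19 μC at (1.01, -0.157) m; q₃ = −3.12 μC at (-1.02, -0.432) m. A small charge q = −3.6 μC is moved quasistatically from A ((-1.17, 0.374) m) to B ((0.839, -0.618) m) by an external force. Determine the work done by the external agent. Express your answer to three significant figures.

For quasistatic motion the external work equals the change in potential energy: W_ext = qΔV = q(V_B − V_A).
At A: distances to the source charges are 2.12 m, 2.24 m, 0.820 m; V_A = Σ kqᵢ/rᵢ = -6.06×10⁴ V.
At B: distances to the source charges are 1.16 m, 0.492 m, 1.87 m; V_B = Σ kqᵢ/rᵢ = -9.83×10⁴ V.
ΔV = V_B − V_A = -3.76×10⁴ V.
W_ext = qΔV = (-3.60×10⁻⁶ C)(-3.76×10⁴ V) = 0.135 J.

0.135 J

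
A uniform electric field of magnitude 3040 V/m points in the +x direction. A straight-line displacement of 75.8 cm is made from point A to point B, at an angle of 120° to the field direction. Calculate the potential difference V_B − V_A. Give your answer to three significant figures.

1150 V

Only the component of displacement along E changes the potential: ΔV = −E·d·cosθ.
ΔV = −(3040 V/m)(0.758 m)cos120° = 1150 V.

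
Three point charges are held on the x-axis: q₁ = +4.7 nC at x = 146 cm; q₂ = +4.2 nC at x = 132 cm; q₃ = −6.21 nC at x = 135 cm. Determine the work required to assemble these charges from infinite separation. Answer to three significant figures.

-8.93×10⁻⁶ J

The work to assemble the configuration equals its total potential energy, U = Σ kqᵢqⱼ/rᵢⱼ over all pairs.
Pair separations: r₁₂ = 0.140 m, r₁₃ = 0.110 m, r₂₃ = 0.0300 m.
U = (1.27×10⁻⁶) + (-2.39×10⁻⁶) + (-7.82×10⁻⁶) = -8.93×10⁻⁶ J.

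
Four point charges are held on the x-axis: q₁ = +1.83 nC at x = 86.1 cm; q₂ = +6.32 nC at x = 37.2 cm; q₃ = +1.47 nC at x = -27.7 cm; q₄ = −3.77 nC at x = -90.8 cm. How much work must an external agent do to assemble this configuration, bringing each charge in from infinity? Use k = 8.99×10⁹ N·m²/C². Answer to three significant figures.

8.12×10⁻⁸ J

The work to assemble the configuration equals its total potential energy, U = Σ kqᵢqⱼ/rᵢⱼ over all pairs.
Pair separations: r₁₂ = 0.489 m, r₁₃ = 1.14 m, r₁₄ = 1.77 m, r₂₃ = 0.649 m, r₂₄ = 1.28 m, r₃₄ = 0.631 m.
Summing all 6 pair terms gives U = 8.12×10⁻⁸ J.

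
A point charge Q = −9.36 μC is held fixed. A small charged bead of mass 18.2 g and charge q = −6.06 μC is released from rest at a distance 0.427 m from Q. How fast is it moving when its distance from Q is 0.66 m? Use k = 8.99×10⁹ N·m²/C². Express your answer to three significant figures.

Only the electrostatic force acts, so mechanical energy is conserved: ½mv² = U₁ − U₂ = kQq(1/r₁ − 1/r₂).
U₁ − U₂ = (8.99×10⁹ N·m²/C²)(-9.36×10⁻⁶ C)(-6.06×10⁻⁶ C)(1/0.427 − 1/0.660) = 0.422 J.
v = √(2·0.422/0.0182) = 6.81 m/s.

6.81 m/s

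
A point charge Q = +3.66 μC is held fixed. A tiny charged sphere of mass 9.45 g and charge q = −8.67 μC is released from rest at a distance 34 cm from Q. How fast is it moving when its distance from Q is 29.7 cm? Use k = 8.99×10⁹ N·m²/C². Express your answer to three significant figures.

5.07 m/s

Only the electrostatic force acts, so mechanical energy is conserved: ½mv² = U₁ − U₂ = kQq(1/r₁ − 1/r₂).
U₁ − U₂ = (8.99×10⁹ N·m²/C²)(3.66×10⁻⁶ C)(-8.67×10⁻⁶ C)(1/0.340 − 1/0.297) = 0.121 J.
v = √(2·0.121/9.45×10⁻³) = 5.07 m/s.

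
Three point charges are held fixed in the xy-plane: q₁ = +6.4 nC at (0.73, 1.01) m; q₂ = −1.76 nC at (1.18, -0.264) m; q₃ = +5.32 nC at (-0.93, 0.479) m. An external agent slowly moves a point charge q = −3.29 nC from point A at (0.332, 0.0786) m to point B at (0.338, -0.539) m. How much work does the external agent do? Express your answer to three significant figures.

For quasistatic motion the external work equals the change in potential energy: W_ext = qΔV = q(V_B − V_A).
At A: distances to the source charges are 1.01 m, 0.915 m, 1.32 m; V_A = Σ kqᵢ/rᵢ = 75.6 V.
At B: distances to the source charges are 1.60 m, 0.886 m, 1.63 m; V_B = Σ kqᵢ/rᵢ = 47.6 V.
ΔV = V_B − V_A = -28.1 V.
W_ext = qΔV = (-3.29×10⁻⁹ C)(-28.1 V) = 9.23×10⁻⁸ J.

9.23×10⁻⁸ J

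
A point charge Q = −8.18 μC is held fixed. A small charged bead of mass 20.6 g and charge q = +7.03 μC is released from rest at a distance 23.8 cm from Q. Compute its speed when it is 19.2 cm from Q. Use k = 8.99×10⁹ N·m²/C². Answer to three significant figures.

Only the electrostatic force acts, so mechanical energy is conserved: ½mv² = U₁ − U₂ = kQq(1/r₁ − 1/r₂).
U₁ − U₂ = (8.99×10⁹ N·m²/C²)(-8.18×10⁻⁶ C)(7.03×10⁻⁶ C)(1/0.238 − 1/0.192) = 0.520 J.
v = √(2·0.520/0.0206) = 7.11 m/s.

7.11 m/s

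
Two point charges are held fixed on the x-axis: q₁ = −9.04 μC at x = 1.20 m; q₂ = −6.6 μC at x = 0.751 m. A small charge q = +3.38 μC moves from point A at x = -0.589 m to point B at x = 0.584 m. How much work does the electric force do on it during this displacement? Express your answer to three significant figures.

1.34 J

The work done by the electric force is W_field = −ΔU = −q(V_B − V_A) = q(V_A − V_B).
At A: distances to the source charges are 1.79 m, 1.34 m; V_A = Σ kqᵢ/rᵢ = -8.97×10⁴ V.
At B: distances to the source charges are 0.616 m, 0.167 m; V_B = Σ kqᵢ/rᵢ = -4.87×10⁵ V.
ΔV = V_B − V_A = -3.98×10⁵ V.
W_field = −qΔV = −(3.38×10⁻⁶ C)(-3.98×10⁵ V) = 1.34 J.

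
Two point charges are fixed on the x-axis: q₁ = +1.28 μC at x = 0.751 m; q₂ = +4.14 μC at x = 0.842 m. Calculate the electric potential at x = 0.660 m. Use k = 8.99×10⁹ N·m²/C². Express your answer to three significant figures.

The total potential is the scalar sum of each charge's contribution, V = Σ kqᵢ/rᵢ.
Distances from the field point to each charge: r₁ = 0.0910 m, r₂ = 0.182 m.
V = k[(1.28×10⁻⁶)/(0.0910) + (4.14×10⁻⁶)/(0.182)] = 3.31×10⁵ V.

3.31×10⁵ V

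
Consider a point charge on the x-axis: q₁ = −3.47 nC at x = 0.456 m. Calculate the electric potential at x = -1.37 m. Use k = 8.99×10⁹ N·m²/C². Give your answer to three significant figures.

-17.1 V

The total potential is the scalar sum of each charge's contribution, V = Σ kqᵢ/rᵢ.
V = k[(-3.47×10⁻⁹)/(1.83)] = -17.1 V.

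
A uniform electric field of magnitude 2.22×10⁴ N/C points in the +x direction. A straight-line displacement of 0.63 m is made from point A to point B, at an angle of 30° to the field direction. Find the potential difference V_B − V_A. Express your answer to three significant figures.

Only the component of displacement along E changes the potential: ΔV = −E·d·cosθ.
ΔV = −(2.22×10⁴ V/m)(0.630 m)cos30° = -1.21×10⁴ V.

-1.21×10⁴ V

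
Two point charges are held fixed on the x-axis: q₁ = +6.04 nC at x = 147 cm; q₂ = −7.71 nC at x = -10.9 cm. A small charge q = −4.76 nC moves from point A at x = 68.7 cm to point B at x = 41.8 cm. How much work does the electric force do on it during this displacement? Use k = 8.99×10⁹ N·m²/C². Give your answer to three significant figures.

-2.96×10⁻⁷ J

The work done by the electric force is W_field = −ΔU = −q(V_B − V_A) = q(V_A − V_B).
At A: distances to the source charges are 0.783 m, 0.796 m; V_A = Σ kqᵢ/rᵢ = -17.7 V.
At B: distances to the source charges are 1.05 m, 0.527 m; V_B = Σ kqᵢ/rᵢ = -79.9 V.
ΔV = V_B − V_A = -62.2 V.
W_field = −qΔV = −(-4.76×10⁻⁹ C)(-62.2 V) = -2.96×10⁻⁷ J.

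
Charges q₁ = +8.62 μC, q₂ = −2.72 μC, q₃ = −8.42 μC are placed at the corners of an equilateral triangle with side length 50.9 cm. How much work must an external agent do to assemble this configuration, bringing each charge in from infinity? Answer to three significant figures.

The assembly work is the sum of pairwise potential energies, U = Σ_{i<j} kqᵢqⱼ/rᵢⱼ.
All three pair separations equal the side length, 0.509 m.
U = (-0.414) + (-1.28) + (0.405) = -1.29 J.

-1.29 J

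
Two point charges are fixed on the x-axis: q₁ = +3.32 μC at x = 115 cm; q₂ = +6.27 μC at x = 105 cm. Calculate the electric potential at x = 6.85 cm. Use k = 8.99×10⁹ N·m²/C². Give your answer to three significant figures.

The total potential is the scalar sum of each charge's contribution, V = Σ kqᵢ/rᵢ.
Distances from the field point to each charge: r₁ = 1.08 m, r₂ = 0.982 m.
V = k[(3.32×10⁻⁶)/(1.08) + (6.27×10⁻⁶)/(0.982)] = 8.50×10⁴ V.

8.50×10⁴ V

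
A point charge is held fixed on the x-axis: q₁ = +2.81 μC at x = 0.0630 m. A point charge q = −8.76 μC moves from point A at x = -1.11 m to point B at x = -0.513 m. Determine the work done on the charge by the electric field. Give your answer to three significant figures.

0.196 J

The work done by the electric force is W_field = −ΔU = −q(V_B − V_A) = q(V_A − V_B).
At A: distance to the source charge is 1.17 m; V_A = kq₁/r = 2.15×10⁴ V.
At B: distance to the source charge is 0.576 m; V_B = kq₁/r = 4.39×10⁴ V.
ΔV = V_B − V_A = 2.23×10⁴ V.
W_field = −qΔV = −(-8.76×10⁻⁶ C)(2.23×10⁴ V) = 0.196 J.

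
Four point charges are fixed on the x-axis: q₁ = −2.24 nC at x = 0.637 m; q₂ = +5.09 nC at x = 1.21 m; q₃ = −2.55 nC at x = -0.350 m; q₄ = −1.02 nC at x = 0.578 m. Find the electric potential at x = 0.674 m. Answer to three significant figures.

-577 V

Electric potential is a scalar, so the contributions from each charge add algebraically: V = Σ kqᵢ/rᵢ.
Distances from the field point to each charge: r₁ = 0.0370 m, r₂ = 0.536 m, r₃ = 1.02 m, r₄ = 0.0960 m.
V = k[(-2.24×10⁻⁹)/(0.0370) + (5.09×10⁻⁹)/(0.536) + (-2.55×10⁻⁹)/(1.02) + (-1.02×10⁻⁹)/(0.0960)] = -577 V.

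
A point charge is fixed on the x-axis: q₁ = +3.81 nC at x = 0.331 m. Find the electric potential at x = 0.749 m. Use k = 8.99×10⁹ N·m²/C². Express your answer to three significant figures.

81.9 V

Electric potential is a scalar, so the contributions from each charge add algebraically: V = Σ kqᵢ/rᵢ.
V = k[(3.81×10⁻⁹)/(0.418)] = 81.9 V.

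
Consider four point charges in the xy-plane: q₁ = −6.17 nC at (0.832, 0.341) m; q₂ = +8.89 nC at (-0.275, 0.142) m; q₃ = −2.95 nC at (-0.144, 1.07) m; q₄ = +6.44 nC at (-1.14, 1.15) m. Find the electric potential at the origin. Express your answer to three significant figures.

208 V

Electric potential is a scalar, so the contributions from each charge add algebraically: V = Σ kqᵢ/rᵢ.
Distances from the field point to each charge: r₁ = 0.899 m, r₂ = 0.309 m, r₃ = 1.08 m, r₄ = 1.62 m.
V = k[(-6.17×10⁻⁹)/(0.899) + (8.89×10⁻⁹)/(0.309) + (-2.95×10⁻⁹)/(1.08) + (6.44×10⁻⁹)/(1.62)] = 208 V.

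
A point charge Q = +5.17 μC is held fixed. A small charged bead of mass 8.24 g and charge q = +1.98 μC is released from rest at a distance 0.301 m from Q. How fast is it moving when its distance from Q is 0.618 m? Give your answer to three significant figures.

Only the electrostatic force acts, so mechanical energy is conserved: ½mv² = U₁ − U₂ = kQq(1/r₁ − 1/r₂).
U₁ − U₂ = (8.99×10⁹ N·m²/C²)(5.17×10⁻⁶ C)(1.98×10⁻⁶ C)(1/0.301 − 1/0.618) = 0.157 J.
v = √(2·0.157/8.24×10⁻³) = 6.17 m/s.

6.17 m/s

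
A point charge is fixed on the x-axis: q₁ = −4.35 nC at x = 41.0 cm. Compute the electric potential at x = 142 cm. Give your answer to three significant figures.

-38.7 V

The total potential is the scalar sum of each charge's contribution, V = Σ kqᵢ/rᵢ.
V = k[(-4.35×10⁻⁹)/(1.01)] = -38.7 V.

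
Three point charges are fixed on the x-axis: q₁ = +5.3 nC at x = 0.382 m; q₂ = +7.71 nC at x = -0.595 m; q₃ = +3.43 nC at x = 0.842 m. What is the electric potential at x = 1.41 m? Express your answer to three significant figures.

The total potential is the scalar sum of each charge's contribution, V = Σ kqᵢ/rᵢ.
Distances from the field point to each charge: r₁ = 1.03 m, r₂ = 2.00 m, r₃ = 0.568 m.
V = k[(5.30×10⁻⁹)/(1.03) + (7.71×10⁻⁹)/(2.00) + (3.43×10⁻⁹)/(0.568)] = 135 V.

135 V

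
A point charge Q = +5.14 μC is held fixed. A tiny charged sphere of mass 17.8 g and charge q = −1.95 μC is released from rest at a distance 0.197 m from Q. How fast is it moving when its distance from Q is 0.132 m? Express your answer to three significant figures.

5.03 m/s

Only the electrostatic force acts, so mechanical energy is conserved: ½mv² = U₁ − U₂ = kQq(1/r₁ − 1/r₂).
U₁ − U₂ = (8.99×10⁹ N·m²/C²)(5.14×10⁻⁶ C)(-1.95×10⁻⁶ C)(1/0.197 − 1/0.132) = 0.225 J.
v = √(2·0.225/0.0178) = 5.03 m/s.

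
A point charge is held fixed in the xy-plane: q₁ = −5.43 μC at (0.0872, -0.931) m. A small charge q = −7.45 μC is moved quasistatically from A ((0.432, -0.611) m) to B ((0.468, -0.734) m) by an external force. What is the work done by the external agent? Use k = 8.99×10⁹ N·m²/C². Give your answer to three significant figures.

0.0751 J

For quasistatic motion the external work equals the change in potential energy: W_ext = qΔV = q(V_B − V_A).
At A: distance to the source charge is 0.470 m; V_A = kq₁/r = -1.04×10⁵ V.
At B: distance to the source charge is 0.429 m; V_B = kq₁/r = -1.14×10⁵ V.
ΔV = V_B − V_A = -1.01×10⁴ V.
W_ext = qΔV = (-7.45×10⁻⁶ C)(-1.01×10⁴ V) = 0.0751 J.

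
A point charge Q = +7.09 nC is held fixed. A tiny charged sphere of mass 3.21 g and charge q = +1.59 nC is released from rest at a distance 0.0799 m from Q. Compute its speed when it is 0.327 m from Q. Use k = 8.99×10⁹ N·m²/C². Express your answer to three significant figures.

Only the electrostatic force acts, so mechanical energy is conserved: ½mv² = U₁ − U₂ = kQq(1/r₁ − 1/r₂).
U₁ − U₂ = (8.99×10⁹ N·m²/C²)(7.09×10⁻⁹ C)(1.59×10⁻⁹ C)(1/0.0799 − 1/0.327) = 9.58×10⁻⁷ J.
v = √(2·9.58×10⁻⁷/3.21×10⁻³) = 0.0244 m/s.

0.0244 m/s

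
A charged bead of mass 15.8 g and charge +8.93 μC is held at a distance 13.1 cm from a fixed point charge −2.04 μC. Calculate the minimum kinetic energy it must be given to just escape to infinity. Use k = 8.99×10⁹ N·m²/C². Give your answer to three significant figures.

To just escape, total mechanical energy must reach zero at infinity: ½mv²_min + U = 0, so ½mv²_min = −U = |kQq|/r.
|U| = |kQq|/r = (8.99×10⁹ N·m²/C²)(2.04×10⁻⁶)(8.93×10⁻⁶)/(0.131) = 1.25 J.

1.25 J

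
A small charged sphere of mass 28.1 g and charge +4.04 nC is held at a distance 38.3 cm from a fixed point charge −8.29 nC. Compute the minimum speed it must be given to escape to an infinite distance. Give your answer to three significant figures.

7.48×10⁻³ m/s

To just escape, total mechanical energy must reach zero at infinity: ½mv²_min + U = 0, so ½mv²_min = −U = |kQq|/r.
|U| = |kQq|/r = (8.99×10⁹ N·m²/C²)(8.29×10⁻⁹)(4.04×10⁻⁹)/(0.383) = 7.86×10⁻⁷ J.
v_min = √(2|U|/m) = √(2·7.86×10⁻⁷/0.0281) = 7.48×10⁻³ m/s.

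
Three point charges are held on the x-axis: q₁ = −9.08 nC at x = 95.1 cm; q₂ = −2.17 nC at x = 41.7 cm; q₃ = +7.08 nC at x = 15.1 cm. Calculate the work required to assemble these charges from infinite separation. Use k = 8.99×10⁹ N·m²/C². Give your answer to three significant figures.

-9.10×10⁻⁷ J

The work to assemble the configuration equals its total potential energy, U = Σ kqᵢqⱼ/rᵢⱼ over all pairs.
Pair separations: r₁₂ = 0.534 m, r₁₃ = 0.800 m, r₂₃ = 0.266 m.
U = (3.32×10⁻⁷) + (-7.22×10⁻⁷) + (-5.19×10⁻⁷) = -9.10×10⁻⁷ J.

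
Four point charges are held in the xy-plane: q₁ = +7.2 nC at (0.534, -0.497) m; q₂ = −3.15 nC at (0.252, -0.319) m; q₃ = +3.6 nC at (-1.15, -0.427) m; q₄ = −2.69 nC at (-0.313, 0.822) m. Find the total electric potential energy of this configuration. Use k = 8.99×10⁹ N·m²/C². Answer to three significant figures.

The assembly work is the sum of pairwise potential energies, U = Σ_{i<j} kqᵢqⱼ/rᵢⱼ.
Pair separations: r₁₂ = 0.333 m, r₁₃ = 1.69 m, r₁₄ = 1.57 m, r₂₃ = 1.41 m, r₂₄ = 1.27 m, r₃₄ = 1.50 m.
Summing all 6 pair terms gives U = -6.55×10⁻⁷ J.

-6.55×10⁻⁷ J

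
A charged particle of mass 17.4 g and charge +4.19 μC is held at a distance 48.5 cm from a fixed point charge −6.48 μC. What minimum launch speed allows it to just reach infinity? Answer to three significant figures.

To just escape, total mechanical energy must reach zero at infinity: ½mv²_min + U = 0, so ½mv²_min = −U = |kQq|/r.
|U| = |kQq|/r = (8.99×10⁹ N·m²/C²)(6.48×10⁻⁶)(4.19×10⁻⁶)/(0.485) = 0.503 J.
v_min = √(2|U|/m) = √(2·0.503/0.0174) = 7.61 m/s.

7.61 m/s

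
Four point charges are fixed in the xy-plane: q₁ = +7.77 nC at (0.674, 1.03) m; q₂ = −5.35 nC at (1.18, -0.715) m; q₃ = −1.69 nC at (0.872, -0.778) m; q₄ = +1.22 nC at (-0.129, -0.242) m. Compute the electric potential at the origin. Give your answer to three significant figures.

The total potential is the scalar sum of each charge's contribution, V = Σ kqᵢ/rᵢ.
Distances from the field point to each charge: r₁ = 1.23 m, r₂ = 1.38 m, r₃ = 1.17 m, r₄ = 0.274 m.
V = k[(7.77×10⁻⁹)/(1.23) + (-5.35×10⁻⁹)/(1.38) + (-1.69×10⁻⁹)/(1.17) + (1.22×10⁻⁹)/(0.274)] = 48.9 V.

48.9 V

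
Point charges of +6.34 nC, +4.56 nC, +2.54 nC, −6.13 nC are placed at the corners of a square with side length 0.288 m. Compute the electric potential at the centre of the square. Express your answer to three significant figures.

The total potential is the scalar sum of each charge's contribution, V = Σ kqᵢ/rᵢ.
The distance from each corner to the centre is a√2/2 = 0.204 m.
V = k[(6.34×10⁻⁹)/(0.204) + (4.56×10⁻⁹)/(0.204) + (2.54×10⁻⁹)/(0.204) + (-6.13×10⁻⁹)/(0.204)] = 323 V.

323 V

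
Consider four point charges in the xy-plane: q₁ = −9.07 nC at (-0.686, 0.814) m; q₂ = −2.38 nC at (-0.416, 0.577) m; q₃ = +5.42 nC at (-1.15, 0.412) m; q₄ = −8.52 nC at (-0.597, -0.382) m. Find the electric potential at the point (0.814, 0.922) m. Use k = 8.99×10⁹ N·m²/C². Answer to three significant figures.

-86.8 V

Electric potential is a scalar, so the contributions from each charge add algebraically: V = Σ kqᵢ/rᵢ.
Distances from the field point to each charge: r₁ = 1.50 m, r₂ = 1.28 m, r₃ = 2.03 m, r₄ = 1.92 m.
V = k[(-9.07×10⁻⁹)/(1.50) + (-2.38×10⁻⁹)/(1.28) + (5.42×10⁻⁹)/(2.03) + (-8.52×10⁻⁹)/(1.92)] = -86.8 V.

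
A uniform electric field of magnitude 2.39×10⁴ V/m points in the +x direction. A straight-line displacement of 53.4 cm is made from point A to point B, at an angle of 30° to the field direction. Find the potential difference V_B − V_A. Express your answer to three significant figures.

-1.11×10⁴ V

Only the component of displacement along E changes the potential: ΔV = −E·d·cosθ.
ΔV = −(2.39×10⁴ V/m)(0.534 m)cos30° = -1.11×10⁴ V.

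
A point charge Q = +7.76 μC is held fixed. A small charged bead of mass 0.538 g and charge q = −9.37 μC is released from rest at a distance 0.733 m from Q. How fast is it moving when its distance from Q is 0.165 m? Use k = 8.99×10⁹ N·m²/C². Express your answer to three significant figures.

107 m/s

Only the electrostatic force acts, so mechanical energy is conserved: ½mv² = U₁ − U₂ = kQq(1/r₁ − 1/r₂).
U₁ − U₂ = (8.99×10⁹ N·m²/C²)(7.76×10⁻⁶ C)(-9.37×10⁻⁶ C)(1/0.733 − 1/0.165) = 3.07 J.
v = √(2·3.07/5.38×10⁻⁴) = 107 m/s.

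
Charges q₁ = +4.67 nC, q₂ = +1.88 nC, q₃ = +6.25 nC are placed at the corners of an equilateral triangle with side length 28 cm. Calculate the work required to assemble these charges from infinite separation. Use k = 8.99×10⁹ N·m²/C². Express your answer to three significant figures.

1.60×10⁻⁶ J

The work to assemble the configuration equals its total potential energy, U = Σ kqᵢqⱼ/rᵢⱼ over all pairs.
All three pair separations equal the side length, 0.280 m.
U = (2.82×10⁻⁷) + (9.37×10⁻⁷) + (3.77×10⁻⁷) = 1.60×10⁻⁶ J.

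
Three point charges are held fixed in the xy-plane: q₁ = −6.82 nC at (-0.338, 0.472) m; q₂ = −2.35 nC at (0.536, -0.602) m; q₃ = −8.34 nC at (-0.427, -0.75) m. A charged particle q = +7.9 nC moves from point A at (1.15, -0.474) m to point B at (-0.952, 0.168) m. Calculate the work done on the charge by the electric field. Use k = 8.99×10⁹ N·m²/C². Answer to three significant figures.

The work done by the electric force is W_field = −ΔU = −q(V_B − V_A) = q(V_A − V_B).
At A: distances to the source charges are 1.76 m, 0.627 m, 1.60 m; V_A = Σ kqᵢ/rᵢ = -115 V.
At B: distances to the source charges are 0.685 m, 1.68 m, 1.06 m; V_B = Σ kqᵢ/rᵢ = -173 V.
ΔV = V_B − V_A = -57.7 V.
W_field = −qΔV = −(7.90×10⁻⁹ C)(-57.7 V) = 4.56×10⁻⁷ J.

4.56×10⁻⁷ J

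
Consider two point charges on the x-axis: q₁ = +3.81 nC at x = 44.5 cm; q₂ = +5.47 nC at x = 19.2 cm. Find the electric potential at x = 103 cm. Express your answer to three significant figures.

The total potential is the scalar sum of each charge's contribution, V = Σ kqᵢ/rᵢ.
Distances from the field point to each charge: r₁ = 0.585 m, r₂ = 0.838 m.
V = k[(3.81×10⁻⁹)/(0.585) + (5.47×10⁻⁹)/(0.838)] = 117 V.

117 V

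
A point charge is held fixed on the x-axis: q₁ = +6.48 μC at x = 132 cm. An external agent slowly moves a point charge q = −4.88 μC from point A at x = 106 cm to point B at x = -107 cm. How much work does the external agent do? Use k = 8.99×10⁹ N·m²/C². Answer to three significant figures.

0.974 J

For quasistatic motion the external work equals the change in potential energy: W_ext = qΔV = q(V_B − V_A).
At A: distance to the source charge is 0.260 m; V_A = kq₁/r = 2.24×10⁵ V.
At B: distance to the source charge is 2.39 m; V_B = kq₁/r = 2.44×10⁴ V.
ΔV = V_B − V_A = -2.00×10⁵ V.
W_ext = qΔV = (-4.88×10⁻⁶ C)(-2.00×10⁵ V) = 0.974 J.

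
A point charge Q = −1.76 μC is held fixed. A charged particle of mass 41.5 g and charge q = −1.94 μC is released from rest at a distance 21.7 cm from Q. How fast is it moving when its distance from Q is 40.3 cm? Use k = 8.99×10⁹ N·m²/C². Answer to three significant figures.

Only the electrostatic force acts, so mechanical energy is conserved: ½mv² = U₁ − U₂ = kQq(1/r₁ − 1/r₂).
U₁ − U₂ = (8.99×10⁹ N·m²/C²)(-1.76×10⁻⁶ C)(-1.94×10⁻⁶ C)(1/0.217 − 1/0.403) = 0.0653 J.
v = √(2·0.0653/0.0415) = 1.77 m/s.

1.77 m/s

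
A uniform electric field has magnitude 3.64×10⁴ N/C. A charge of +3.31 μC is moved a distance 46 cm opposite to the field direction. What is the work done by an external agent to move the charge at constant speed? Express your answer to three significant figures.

0.0554 J

The potential change for a displacement 46 cm opposite to the field direction is ΔV = +Ed = 1.67×10⁴ V.
W_ext = qΔV = 0.0554 J.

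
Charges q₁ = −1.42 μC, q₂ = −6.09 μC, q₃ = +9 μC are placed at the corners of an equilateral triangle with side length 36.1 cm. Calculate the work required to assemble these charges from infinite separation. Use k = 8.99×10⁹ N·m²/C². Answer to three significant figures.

-1.47 J

The assembly work is the sum of pairwise potential energies, U = Σ_{i<j} kqᵢqⱼ/rᵢⱼ.
All three pair separations equal the side length, 0.361 m.
U = (0.215) + (-0.318) + (-1.36) = -1.47 J.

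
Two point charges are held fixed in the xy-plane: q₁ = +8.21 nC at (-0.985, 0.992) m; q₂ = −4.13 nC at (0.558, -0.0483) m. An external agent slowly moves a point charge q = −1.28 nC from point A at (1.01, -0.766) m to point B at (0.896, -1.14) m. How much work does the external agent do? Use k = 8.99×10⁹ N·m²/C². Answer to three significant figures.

For quasistatic motion the external work equals the change in potential energy: W_ext = qΔV = q(V_B − V_A).
At A: distances to the source charges are 2.66 m, 0.848 m; V_A = Σ kqᵢ/rᵢ = -16.0 V.
At B: distances to the source charges are 2.84 m, 1.14 m; V_B = Σ kqᵢ/rᵢ = -6.53 V.
ΔV = V_B − V_A = 9.49 V.
W_ext = qΔV = (-1.28×10⁻⁹ C)(9.49 V) = -1.21×10⁻⁸ J.

-1.21×10⁻⁸ J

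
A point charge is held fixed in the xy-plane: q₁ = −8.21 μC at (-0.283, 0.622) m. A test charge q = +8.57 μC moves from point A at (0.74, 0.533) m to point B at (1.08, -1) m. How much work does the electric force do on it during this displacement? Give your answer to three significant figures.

The work done by the electric force is W_field = −ΔU = −q(V_B − V_A) = q(V_A − V_B).
At A: distance to the source charge is 1.03 m; V_A = kq₁/r = -7.19×10⁴ V.
At B: distance to the source charge is 2.12 m; V_B = kq₁/r = -3.48×10⁴ V.
ΔV = V_B − V_A = 3.70×10⁴ V.
W_field = −qΔV = −(8.57×10⁻⁶ C)(3.70×10⁴ V) = -0.317 J.

-0.317 J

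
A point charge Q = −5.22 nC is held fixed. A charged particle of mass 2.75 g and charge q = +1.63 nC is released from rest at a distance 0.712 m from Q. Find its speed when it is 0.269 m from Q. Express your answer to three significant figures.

0.0113 m/s

Only the electrostatic force acts, so mechanical energy is conserved: ½mv² = U₁ − U₂ = kQq(1/r₁ − 1/r₂).
U₁ − U₂ = (8.99×10⁹ N·m²/C²)(-5.22×10⁻⁹ C)(1.63×10⁻⁹ C)(1/0.712 − 1/0.269) = 1.77×10⁻⁷ J.
v = √(2·1.77×10⁻⁷/2.75×10⁻³) = 0.0113 m/s.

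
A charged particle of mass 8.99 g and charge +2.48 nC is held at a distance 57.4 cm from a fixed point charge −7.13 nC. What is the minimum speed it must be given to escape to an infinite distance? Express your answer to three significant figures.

7.85×10⁻³ m/s

To just escape, total mechanical energy must reach zero at infinity: ½mv²_min + U = 0, so ½mv²_min = −U = |kQq|/r.
|U| = |kQq|/r = (8.99×10⁹ N·m²/C²)(7.13×10⁻⁹)(2.48×10⁻⁹)/(0.574) = 2.77×10⁻⁷ J.
v_min = √(2|U|/m) = √(2·2.77×10⁻⁷/8.99×10⁻³) = 7.85×10⁻³ m/s.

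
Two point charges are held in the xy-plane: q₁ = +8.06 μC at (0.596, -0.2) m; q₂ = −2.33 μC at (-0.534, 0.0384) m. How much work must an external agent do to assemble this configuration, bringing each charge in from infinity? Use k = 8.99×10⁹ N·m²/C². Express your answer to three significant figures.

-0.146 J

The assembly work is the sum of pairwise potential energies, U = Σ_{i<j} kqᵢqⱼ/rᵢⱼ.
Pair separations: r₁₂ = 1.15 m.
U = (-0.146) = -0.146 J.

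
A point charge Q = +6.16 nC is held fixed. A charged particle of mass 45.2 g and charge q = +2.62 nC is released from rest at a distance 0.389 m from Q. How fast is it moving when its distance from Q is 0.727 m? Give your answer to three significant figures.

Only the electrostatic force acts, so mechanical energy is conserved: ½mv² = U₁ − U₂ = kQq(1/r₁ − 1/r₂).
U₁ − U₂ = (8.99×10⁹ N·m²/C²)(6.16×10⁻⁹ C)(2.62×10⁻⁹ C)(1/0.389 − 1/0.727) = 1.73×10⁻⁷ J.
v = √(2·1.73×10⁻⁷/0.0452) = 2.77×10⁻³ m/s.

2.77×10⁻³ m/s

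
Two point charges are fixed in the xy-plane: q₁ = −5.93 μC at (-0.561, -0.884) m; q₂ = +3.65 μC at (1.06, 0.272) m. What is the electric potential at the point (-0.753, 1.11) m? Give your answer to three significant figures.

-1.02×10⁴ V

The total potential is the scalar sum of each charge's contribution, V = Σ kqᵢ/rᵢ.
Distances from the field point to each charge: r₁ = 2.00 m, r₂ = 2.00 m.
V = k[(-5.93×10⁻⁶)/(2.00) + (3.65×10⁻⁶)/(2.00)] = -1.02×10⁴ V.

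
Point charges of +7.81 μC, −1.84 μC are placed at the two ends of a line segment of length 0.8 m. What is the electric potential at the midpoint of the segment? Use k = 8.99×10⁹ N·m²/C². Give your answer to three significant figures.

1.34×10⁵ V

Electric potential is a scalar, so the contributions from each charge add algebraically: V = Σ kqᵢ/rᵢ.
Each charge is 0.400 m from the midpoint.
V = k[(7.81×10⁻⁶)/(0.400) + (-1.84×10⁻⁶)/(0.400)] = 1.34×10⁵ V.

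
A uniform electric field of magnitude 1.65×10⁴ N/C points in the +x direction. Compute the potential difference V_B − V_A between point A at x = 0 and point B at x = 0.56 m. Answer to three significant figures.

-9240 V

In a uniform field, potential decreases in the direction of E: V_B − V_A = −E·Δx.
V_B − V_A = −(1.65×10⁴ V/m)(0.560 m) = -9240 V.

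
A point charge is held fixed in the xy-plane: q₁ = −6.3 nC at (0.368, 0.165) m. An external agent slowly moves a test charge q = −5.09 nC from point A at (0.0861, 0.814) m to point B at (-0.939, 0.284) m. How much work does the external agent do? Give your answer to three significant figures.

-1.88×10⁻⁷ J

For quasistatic motion the external work equals the change in potential energy: W_ext = qΔV = q(V_B − V_A).
At A: distance to the source charge is 0.708 m; V_A = kq₁/r = -80.0 V.
At B: distance to the source charge is 1.31 m; V_B = kq₁/r = -43.2 V.
ΔV = V_B − V_A = 36.9 V.
W_ext = qΔV = (-5.09×10⁻⁹ C)(36.9 V) = -1.88×10⁻⁷ J.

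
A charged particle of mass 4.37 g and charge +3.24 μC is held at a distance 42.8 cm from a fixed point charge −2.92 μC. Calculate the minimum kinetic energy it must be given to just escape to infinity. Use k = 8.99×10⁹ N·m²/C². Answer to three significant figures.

To just escape, total mechanical energy must reach zero at infinity: ½mv²_min + U = 0, so ½mv²_min = −U = |kQq|/r.
|U| = |kQq|/r = (8.99×10⁹ N·m²/C²)(2.92×10⁻⁶)(3.24×10⁻⁶)/(0.428) = 0.199 J.

0.199 J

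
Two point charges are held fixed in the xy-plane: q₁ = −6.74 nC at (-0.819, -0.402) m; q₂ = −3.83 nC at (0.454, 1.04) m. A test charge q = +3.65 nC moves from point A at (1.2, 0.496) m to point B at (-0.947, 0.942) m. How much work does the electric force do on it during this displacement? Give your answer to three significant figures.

1.71×10⁻⁸ J

The work done by the electric force is W_field = −ΔU = −q(V_B − V_A) = q(V_A − V_B).
At A: distances to the source charges are 2.21 m, 0.923 m; V_A = Σ kqᵢ/rᵢ = -64.7 V.
At B: distances to the source charges are 1.35 m, 1.40 m; V_B = Σ kqᵢ/rᵢ = -69.4 V.
ΔV = V_B − V_A = -4.68 V.
W_field = −qΔV = −(3.65×10⁻⁹ C)(-4.68 V) = 1.71×10⁻⁸ J.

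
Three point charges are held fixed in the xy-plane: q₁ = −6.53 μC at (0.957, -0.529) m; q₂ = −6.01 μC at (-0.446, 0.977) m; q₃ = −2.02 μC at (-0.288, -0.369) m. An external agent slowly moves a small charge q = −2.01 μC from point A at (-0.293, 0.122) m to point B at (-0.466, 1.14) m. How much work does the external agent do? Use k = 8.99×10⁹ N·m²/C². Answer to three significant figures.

0.456 J

For quasistatic motion the external work equals the change in potential energy: W_ext = qΔV = q(V_B − V_A).
At A: distances to the source charges are 1.41 m, 0.869 m, 0.491 m; V_A = Σ kqᵢ/rᵢ = -1.41×10⁵ V.
At B: distances to the source charges are 2.19 m, 0.164 m, 1.52 m; V_B = Σ kqᵢ/rᵢ = -3.68×10⁵ V.
ΔV = V_B − V_A = -2.27×10⁵ V.
W_ext = qΔV = (-2.01×10⁻⁶ C)(-2.27×10⁵ V) = 0.456 J.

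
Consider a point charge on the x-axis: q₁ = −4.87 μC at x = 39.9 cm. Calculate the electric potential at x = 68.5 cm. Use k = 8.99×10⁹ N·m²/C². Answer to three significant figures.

The total potential is the scalar sum of each charge's contribution, V = Σ kqᵢ/rᵢ.
V = k[(-4.87×10⁻⁶)/(0.286)] = -1.53×10⁵ V.

-1.53×10⁵ V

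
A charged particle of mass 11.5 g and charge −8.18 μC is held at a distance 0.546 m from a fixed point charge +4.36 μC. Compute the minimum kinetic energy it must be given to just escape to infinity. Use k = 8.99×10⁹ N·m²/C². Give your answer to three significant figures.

0.587 J

To just escape, total mechanical energy must reach zero at infinity: ½mv²_min + U = 0, so ½mv²_min = −U = |kQq|/r.
|U| = |kQq|/r = (8.99×10⁹ N·m²/C²)(4.36×10⁻⁶)(8.18×10⁻⁶)/(0.546) = 0.587 J.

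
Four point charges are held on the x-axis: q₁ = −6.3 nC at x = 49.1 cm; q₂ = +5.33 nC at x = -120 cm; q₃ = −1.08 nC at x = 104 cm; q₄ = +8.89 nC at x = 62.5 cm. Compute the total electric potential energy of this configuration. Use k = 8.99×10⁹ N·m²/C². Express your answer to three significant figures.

The work to assemble the configuration equals its total potential energy, U = Σ kqᵢqⱼ/rᵢⱼ over all pairs.
Pair separations: r₁₂ = 1.69 m, r₁₃ = 0.549 m, r₁₄ = 0.134 m, r₂₃ = 2.24 m, r₂₄ = 1.82 m, r₃₄ = 0.415 m.
Summing all 6 pair terms gives U = -3.82×10⁻⁶ J.

-3.82×10⁻⁶ J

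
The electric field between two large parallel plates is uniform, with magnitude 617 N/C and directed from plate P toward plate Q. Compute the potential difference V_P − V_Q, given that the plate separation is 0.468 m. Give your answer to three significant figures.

In a uniform field, potential decreases in the direction of E: ΔV = −E·d for a displacement d parallel to E.
Going from Q to P is a displacement of 0.468 m opposite to the field, so V_P − V_Q = +Ed = 289 V.

289 V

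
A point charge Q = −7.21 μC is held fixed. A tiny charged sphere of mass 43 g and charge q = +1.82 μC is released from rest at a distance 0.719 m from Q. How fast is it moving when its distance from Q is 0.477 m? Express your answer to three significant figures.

1.97 m/s

Only the electrostatic force acts, so mechanical energy is conserved: ½mv² = U₁ − U₂ = kQq(1/r₁ − 1/r₂).
U₁ − U₂ = (8.99×10⁹ N·m²/C²)(-7.21×10⁻⁶ C)(1.82×10⁻⁶ C)(1/0.719 − 1/0.477) = 0.0832 J.
v = √(2·0.0832/0.0430) = 1.97 m/s.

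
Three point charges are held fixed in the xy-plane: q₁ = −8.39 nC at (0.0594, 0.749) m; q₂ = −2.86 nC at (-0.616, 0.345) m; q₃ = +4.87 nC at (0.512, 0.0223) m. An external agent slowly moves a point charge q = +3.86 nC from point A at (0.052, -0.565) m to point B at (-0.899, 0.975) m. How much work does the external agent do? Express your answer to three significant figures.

For quasistatic motion the external work equals the change in potential energy: W_ext = qΔV = q(V_B − V_A).
At A: distances to the source charges are 1.31 m, 1.13 m, 0.746 m; V_A = Σ kqᵢ/rᵢ = -21.5 V.
At B: distances to the source charges are 0.985 m, 0.691 m, 1.70 m; V_B = Σ kqᵢ/rᵢ = -88.1 V.
ΔV = V_B − V_A = -66.6 V.
W_ext = qΔV = (3.86×10⁻⁹ C)(-66.6 V) = -2.57×10⁻⁷ J.

-2.57×10⁻⁷ J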